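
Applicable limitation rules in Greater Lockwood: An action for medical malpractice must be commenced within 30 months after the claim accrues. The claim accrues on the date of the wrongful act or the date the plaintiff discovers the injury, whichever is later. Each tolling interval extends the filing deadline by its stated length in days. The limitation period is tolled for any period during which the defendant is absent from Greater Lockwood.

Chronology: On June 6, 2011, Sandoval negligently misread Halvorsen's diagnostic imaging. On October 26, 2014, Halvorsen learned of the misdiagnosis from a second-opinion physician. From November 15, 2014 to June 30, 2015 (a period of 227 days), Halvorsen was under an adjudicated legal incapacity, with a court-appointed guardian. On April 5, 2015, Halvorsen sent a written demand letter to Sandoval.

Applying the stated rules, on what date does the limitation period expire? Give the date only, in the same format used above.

Because discovery on October 26, 2014 post-dates the June 6, 2011 act, accrual under the later-of rule falls on October 26, 2014.
30 months from October 26, 2014 is April 26, 2017.
No stated provision tolls the period for the plaintiff's incapacity, so the interval from November 15, 2014 to June 30, 2015 has no effect on the deadline.
The other events in the timeline have no effect on the limitation period under the stated rules.

April 26, 2017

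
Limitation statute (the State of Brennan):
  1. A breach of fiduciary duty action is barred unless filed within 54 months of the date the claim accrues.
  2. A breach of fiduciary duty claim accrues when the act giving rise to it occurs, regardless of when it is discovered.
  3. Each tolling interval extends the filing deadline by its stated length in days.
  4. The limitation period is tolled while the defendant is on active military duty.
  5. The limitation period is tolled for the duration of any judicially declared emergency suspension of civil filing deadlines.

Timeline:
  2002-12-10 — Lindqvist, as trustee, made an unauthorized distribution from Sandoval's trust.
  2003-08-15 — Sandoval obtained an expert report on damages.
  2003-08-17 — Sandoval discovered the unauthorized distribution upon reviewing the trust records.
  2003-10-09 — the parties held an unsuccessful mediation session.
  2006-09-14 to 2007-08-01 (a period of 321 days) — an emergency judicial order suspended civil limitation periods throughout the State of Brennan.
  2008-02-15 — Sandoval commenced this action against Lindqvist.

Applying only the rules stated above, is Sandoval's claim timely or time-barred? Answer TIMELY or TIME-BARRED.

TIMELY

The claim accrued on 2002-12-10, when the wrongful act occurred; under the stated occurrence rule the 2003-08-17 discovery does not delay accrual.
54 months from 2002-12-10 is 2007-06-10.
Because the emergency suspension of filing deadlines ran from 2006-09-14 to 2007-08-01, the deadline is extended by 321 days to 2008-04-26.
The other events in the timeline have no effect on the limitation period under the stated rules.
Filing on 2008-02-15 beat the 2008-04-26 deadline — the action is timely.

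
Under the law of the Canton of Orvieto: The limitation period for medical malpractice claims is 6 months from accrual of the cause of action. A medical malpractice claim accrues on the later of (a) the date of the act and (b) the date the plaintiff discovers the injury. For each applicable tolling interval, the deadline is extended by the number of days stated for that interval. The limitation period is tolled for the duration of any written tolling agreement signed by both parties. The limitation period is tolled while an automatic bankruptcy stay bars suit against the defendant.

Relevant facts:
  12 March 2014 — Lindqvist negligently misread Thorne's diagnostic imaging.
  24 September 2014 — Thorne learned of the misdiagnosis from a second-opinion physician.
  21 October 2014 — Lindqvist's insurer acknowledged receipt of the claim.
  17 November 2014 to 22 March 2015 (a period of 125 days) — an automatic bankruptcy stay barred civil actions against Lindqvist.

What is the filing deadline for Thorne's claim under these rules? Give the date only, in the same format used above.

27 July 2015

Because discovery on 24 September 2014 post-dates the 12 March 2014 act, accrual under the later-of rule falls on 24 September 2014.
6 months from 24 September 2014 is 24 March 2015.
Because the automatic bankruptcy stay ran from 17 November 2014 to 22 March 2015, the deadline is extended by 125 days to 27 July 2015.
None of the other events listed affects the running of the period under the stated rules.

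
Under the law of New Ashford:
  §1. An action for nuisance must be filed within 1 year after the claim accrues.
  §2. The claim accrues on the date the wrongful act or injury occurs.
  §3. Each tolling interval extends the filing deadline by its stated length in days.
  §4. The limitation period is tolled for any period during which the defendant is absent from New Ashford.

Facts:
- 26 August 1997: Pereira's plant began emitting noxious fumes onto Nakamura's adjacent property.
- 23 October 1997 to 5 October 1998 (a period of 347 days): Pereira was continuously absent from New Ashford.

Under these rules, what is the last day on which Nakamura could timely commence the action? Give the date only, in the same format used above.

The claim accrued on 26 August 1997, when the wrongful act occurred.
1 year from 26 August 1997 is 26 August 1998.
The period was tolled for 347 days by the defendant's absence from the jurisdiction (23 October 1997 to 5 October 1998), pushing the deadline to 8 August 1999.

8 August 1999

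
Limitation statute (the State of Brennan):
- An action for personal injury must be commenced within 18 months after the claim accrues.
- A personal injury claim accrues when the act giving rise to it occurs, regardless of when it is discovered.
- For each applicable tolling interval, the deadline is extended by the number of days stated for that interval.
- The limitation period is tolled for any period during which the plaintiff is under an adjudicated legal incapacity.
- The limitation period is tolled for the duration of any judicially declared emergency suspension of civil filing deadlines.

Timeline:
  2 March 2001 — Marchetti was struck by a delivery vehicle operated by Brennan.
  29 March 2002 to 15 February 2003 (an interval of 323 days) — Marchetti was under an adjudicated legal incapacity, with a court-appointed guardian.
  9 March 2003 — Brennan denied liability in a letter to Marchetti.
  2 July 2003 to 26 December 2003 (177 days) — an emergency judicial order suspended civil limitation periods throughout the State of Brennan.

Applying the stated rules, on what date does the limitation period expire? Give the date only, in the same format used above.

15 January 2004

The limitation period began to run on 2 March 2001.
18 months from 2 March 2001 is 2 September 2002.
The plaintiff's legal incapacity from 29 March 2002 to 15 February 2003 tolled the period for 323 days, extending the deadline to 22 July 2003.
The period was tolled for 177 days by the emergency suspension of filing deadlines (2 July 2003 to 26 December 2003), pushing the deadline to 15 January 2004.
Nothing else in the chronology tolls or restarts the period.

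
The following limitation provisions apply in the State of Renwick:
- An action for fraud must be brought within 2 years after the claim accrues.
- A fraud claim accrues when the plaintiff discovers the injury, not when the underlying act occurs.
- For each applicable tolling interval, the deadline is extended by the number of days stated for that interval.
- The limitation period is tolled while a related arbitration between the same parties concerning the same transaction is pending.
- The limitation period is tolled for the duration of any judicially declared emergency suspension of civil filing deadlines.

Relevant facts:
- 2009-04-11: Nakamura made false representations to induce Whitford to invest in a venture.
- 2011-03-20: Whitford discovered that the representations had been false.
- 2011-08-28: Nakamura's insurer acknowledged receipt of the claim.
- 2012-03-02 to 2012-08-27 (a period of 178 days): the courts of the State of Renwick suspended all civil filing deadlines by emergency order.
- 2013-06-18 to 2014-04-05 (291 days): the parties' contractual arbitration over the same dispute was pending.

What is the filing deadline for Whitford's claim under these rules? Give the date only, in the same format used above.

Under the discovery rule, the claim accrued on 2011-03-20, when Whitford discovered the injury — not on the 2009-04-11 date of the underlying act.
2 years from 2011-03-20 is 2013-03-20.
The period was tolled for 178 days by the emergency suspension of filing deadlines (2012-03-02 to 2012-08-27), pushing the deadline to 2013-09-14.
The pending related arbitration from 2013-06-18 to 2014-04-05 tolled the period for 291 days, extending the deadline to 2014-07-02.
Nothing else in the chronology tolls or restarts the period.

2014-07-02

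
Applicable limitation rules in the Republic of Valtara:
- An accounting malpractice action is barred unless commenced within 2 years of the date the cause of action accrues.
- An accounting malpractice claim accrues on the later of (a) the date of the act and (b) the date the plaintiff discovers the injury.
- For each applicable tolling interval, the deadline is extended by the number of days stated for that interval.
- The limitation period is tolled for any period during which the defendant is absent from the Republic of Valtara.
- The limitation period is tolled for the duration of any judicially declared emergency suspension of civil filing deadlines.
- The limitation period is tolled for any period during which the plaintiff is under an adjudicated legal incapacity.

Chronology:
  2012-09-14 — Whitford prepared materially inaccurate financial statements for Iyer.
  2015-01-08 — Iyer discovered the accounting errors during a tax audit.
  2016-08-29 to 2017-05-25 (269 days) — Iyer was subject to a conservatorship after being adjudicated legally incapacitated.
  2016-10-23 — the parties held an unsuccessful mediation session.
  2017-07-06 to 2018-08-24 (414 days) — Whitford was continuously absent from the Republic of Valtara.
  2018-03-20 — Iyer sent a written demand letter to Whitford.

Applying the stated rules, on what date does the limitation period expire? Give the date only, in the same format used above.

Because discovery on 2015-01-08 post-dates the 2012-09-14 act, accrual under the later-of rule falls on 2015-01-08.
Adding the 2 years base period to 2015-01-08 gives a deadline of 2017-01-08, before any tolling.
The plaintiff's legal incapacity from 2016-08-29 to 2017-05-25 tolled the period for 269 days, extending the deadline to 2017-10-04.
The defendant's absence from the jurisdiction from 2017-07-06 to 2018-08-24 tolled the period for 414 days, extending the deadline to 2018-11-22.
None of the other events listed affects the running of the period under the stated rules.

2018-11-22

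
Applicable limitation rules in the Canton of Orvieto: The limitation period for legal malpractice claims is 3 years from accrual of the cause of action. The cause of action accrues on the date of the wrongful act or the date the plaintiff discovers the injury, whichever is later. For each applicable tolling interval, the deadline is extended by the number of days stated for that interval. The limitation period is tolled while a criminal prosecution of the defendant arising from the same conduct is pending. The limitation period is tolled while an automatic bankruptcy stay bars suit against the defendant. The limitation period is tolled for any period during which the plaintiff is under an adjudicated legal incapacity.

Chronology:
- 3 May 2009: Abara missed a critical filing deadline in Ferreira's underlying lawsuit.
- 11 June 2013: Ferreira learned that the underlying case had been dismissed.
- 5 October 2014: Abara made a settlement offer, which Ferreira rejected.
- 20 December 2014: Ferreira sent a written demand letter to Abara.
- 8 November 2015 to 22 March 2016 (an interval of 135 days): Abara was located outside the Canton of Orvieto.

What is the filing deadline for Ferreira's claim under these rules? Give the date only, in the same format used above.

11 June 2016

The claim accrued on 11 June 2013 — the later of the 3 May 2009 act and the 11 June 2013 discovery.
3 years from 11 June 2013 is 11 June 2016.
No stated provision tolls the period for the defendant's absence, so the interval from 8 November 2015 to 22 March 2016 has no effect on the deadline.
Nothing else in the chronology tolls or restarts the period.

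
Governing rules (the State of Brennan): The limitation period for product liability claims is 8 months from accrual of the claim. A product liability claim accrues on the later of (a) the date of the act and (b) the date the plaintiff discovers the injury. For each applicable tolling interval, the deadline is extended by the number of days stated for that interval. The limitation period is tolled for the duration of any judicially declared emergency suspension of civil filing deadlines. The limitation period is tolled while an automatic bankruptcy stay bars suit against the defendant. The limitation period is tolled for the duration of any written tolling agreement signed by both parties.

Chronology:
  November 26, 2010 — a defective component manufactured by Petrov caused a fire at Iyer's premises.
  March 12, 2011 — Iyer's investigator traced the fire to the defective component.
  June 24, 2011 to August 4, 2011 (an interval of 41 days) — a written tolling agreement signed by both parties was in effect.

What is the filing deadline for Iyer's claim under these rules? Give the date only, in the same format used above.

December 23, 2011

Because discovery on March 12, 2011 post-dates the November 26, 2010 act, accrual under the later-of rule falls on March 12, 2011.
The untolled deadline — 8 months after March 12, 2011 — is November 12, 2011.
The period was tolled for 41 days by the written tolling agreement (June 24, 2011 to August 4, 2011), pushing the deadline to December 23, 2011.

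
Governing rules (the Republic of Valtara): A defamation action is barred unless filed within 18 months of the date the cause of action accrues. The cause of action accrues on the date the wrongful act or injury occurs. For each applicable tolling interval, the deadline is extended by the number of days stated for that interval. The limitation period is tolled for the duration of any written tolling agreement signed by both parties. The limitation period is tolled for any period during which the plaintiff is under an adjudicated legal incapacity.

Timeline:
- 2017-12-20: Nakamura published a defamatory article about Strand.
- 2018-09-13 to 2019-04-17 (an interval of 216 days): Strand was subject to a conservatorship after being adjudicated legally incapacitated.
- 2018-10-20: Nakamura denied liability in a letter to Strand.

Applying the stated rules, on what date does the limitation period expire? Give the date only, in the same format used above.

2020-01-22

The cause of action accrued on 2017-12-20, the date of the act.
The untolled deadline — 18 months after 2017-12-20 — is 2019-06-20.
The plaintiff's legal incapacity from 2018-09-13 to 2019-04-17 tolled the period for 216 days, extending the deadline to 2020-01-22.
Nothing else in the chronology tolls or restarts the period.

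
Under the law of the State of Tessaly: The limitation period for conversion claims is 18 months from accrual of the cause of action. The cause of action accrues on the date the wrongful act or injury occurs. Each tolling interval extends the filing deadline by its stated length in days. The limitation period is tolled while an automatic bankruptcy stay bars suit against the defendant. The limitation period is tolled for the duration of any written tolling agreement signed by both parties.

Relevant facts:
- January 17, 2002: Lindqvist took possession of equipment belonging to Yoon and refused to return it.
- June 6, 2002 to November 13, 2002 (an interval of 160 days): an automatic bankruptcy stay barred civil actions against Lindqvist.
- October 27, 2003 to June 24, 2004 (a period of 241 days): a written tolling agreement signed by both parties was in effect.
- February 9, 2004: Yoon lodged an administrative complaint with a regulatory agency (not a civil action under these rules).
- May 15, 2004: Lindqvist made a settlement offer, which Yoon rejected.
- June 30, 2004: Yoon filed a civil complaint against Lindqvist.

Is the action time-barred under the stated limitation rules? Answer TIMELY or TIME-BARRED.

The claim accrued on January 17, 2002, when the wrongful act occurred.
18 months from January 17, 2002 is July 17, 2003.
Because the automatic bankruptcy stay ran from June 6, 2002 to November 13, 2002, the deadline is extended by 160 days to December 24, 2003.
The written tolling agreement from October 27, 2003 to June 24, 2004 tolled the period for 241 days, extending the deadline to August 21, 2004.
The other events in the timeline have no effect on the limitation period under the stated rules.
Yoon filed on June 30, 2004, before the August 21, 2004 deadline, so the action is timely.

TIMELY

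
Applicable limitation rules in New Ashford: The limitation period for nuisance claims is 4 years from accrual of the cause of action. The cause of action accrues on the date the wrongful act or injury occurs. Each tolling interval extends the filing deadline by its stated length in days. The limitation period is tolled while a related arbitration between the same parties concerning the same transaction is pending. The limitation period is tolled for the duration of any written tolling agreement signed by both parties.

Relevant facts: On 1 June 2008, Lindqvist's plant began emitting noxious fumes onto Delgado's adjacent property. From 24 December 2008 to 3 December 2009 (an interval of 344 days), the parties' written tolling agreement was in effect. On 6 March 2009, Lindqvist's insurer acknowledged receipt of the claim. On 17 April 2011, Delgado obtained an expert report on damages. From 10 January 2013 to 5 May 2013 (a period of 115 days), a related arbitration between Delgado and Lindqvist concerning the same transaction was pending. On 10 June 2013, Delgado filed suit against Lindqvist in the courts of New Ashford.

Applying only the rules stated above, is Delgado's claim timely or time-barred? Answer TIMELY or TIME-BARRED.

TIMELY

The limitation period began to run on 1 June 2008.
The untolled deadline — 4 years after 1 June 2008 — is 1 June 2012.
The period was tolled for 344 days by the written tolling agreement (24 December 2008 to 3 December 2009), pushing the deadline to 11 May 2013.
Because the pending related arbitration ran from 10 January 2013 to 5 May 2013, the deadline is extended by 115 days to 3 September 2013.
None of the other events listed affects the running of the period under the stated rules.
Delgado filed on 10 June 2013, before the 3 September 2013 deadline, so the action is timely.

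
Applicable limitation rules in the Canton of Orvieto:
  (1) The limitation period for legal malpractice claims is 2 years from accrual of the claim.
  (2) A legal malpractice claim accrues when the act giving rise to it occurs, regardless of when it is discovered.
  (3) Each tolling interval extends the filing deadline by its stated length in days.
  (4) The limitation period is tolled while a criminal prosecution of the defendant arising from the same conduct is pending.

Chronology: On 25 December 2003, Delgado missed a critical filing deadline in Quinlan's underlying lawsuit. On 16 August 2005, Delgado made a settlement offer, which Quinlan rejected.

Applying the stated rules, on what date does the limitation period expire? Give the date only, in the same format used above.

The claim accrued on 25 December 2003, when the wrongful act occurred.
2 years from 25 December 2003 is 25 December 2005.
None of the other events listed affects the running of the period under the stated rules.

25 December 2005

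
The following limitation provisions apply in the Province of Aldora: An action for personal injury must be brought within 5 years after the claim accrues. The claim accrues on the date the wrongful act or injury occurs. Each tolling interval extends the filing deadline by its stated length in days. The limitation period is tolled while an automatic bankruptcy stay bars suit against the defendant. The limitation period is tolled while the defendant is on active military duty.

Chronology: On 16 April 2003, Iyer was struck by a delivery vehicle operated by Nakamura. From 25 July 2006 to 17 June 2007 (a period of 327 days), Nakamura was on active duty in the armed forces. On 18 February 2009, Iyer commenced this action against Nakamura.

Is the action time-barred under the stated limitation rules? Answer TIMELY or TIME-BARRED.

TIMELY

The claim accrued on 16 April 2003, the date of the act.
The untolled deadline — 5 years after 16 April 2003 — is 16 April 2008.
The defendant's active military service from 25 July 2006 to 17 June 2007 tolled the period for 327 days, extending the deadline to 9 March 2009.
Filing on 18 February 2009 beat the 9 March 2009 deadline — the action is timely.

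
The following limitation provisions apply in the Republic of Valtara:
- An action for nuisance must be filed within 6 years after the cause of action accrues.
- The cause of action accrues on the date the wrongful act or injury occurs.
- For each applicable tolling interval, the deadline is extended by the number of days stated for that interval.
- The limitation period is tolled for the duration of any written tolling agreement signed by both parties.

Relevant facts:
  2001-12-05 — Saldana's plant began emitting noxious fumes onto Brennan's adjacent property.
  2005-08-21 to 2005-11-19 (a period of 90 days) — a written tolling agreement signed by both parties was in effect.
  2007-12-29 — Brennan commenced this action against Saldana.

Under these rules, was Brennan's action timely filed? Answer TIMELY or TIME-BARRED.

TIMELY

The limitation period began to run on 2001-12-05.
6 years from 2001-12-05 is 2007-12-05.
The period was tolled for 90 days by the written tolling agreement (2005-08-21 to 2005-11-19), pushing the deadline to 2008-03-04.
Brennan filed on 2007-12-29, before the 2008-03-04 deadline, so the action is timely.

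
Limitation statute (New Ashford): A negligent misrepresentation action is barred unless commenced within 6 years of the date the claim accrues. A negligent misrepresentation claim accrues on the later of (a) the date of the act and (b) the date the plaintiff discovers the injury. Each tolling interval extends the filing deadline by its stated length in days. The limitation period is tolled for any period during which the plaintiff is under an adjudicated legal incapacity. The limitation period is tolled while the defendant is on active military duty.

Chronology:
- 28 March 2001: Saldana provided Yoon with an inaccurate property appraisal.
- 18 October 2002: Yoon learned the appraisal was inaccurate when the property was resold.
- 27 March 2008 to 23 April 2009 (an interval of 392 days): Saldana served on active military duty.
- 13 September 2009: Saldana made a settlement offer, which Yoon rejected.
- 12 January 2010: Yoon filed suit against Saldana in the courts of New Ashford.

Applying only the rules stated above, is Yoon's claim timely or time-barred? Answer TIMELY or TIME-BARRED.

TIME-BARRED

The claim accrued on 18 October 2002 — the later of the 28 March 2001 act and the 18 October 2002 discovery.
6 years from 18 October 2002 is 18 October 2008.
Because the defendant's active military service ran from 27 March 2008 to 23 April 2009, the deadline is extended by 392 days to 14 November 2009.
The other events in the timeline have no effect on the limitation period under the stated rules.
The 12 January 2010 filing falls after the 14 November 2009 deadline; the claim is time-barred.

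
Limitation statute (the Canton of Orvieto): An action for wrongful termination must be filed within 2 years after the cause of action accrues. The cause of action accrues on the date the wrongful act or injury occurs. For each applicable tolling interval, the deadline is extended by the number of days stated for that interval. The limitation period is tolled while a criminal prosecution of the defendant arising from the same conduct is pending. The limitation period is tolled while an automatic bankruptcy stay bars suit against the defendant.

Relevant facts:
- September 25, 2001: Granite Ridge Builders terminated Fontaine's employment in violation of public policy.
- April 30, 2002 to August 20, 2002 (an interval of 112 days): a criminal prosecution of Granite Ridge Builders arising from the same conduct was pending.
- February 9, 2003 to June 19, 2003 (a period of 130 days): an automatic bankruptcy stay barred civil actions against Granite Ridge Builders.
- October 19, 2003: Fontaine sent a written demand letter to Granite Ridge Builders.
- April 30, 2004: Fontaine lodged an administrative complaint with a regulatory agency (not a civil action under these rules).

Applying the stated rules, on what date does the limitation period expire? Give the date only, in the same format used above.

The cause of action accrued on September 25, 2001, the date of the act.
The untolled deadline — 2 years after September 25, 2001 — is September 25, 2003.
The period was tolled for 112 days by the pending criminal prosecution (April 30, 2002 to August 20, 2002), pushing the deadline to January 15, 2004.
The period was tolled for 130 days by the automatic bankruptcy stay (February 9, 2003 to June 19, 2003), pushing the deadline to May 24, 2004.
Nothing else in the chronology tolls or restarts the period.

May 24, 2004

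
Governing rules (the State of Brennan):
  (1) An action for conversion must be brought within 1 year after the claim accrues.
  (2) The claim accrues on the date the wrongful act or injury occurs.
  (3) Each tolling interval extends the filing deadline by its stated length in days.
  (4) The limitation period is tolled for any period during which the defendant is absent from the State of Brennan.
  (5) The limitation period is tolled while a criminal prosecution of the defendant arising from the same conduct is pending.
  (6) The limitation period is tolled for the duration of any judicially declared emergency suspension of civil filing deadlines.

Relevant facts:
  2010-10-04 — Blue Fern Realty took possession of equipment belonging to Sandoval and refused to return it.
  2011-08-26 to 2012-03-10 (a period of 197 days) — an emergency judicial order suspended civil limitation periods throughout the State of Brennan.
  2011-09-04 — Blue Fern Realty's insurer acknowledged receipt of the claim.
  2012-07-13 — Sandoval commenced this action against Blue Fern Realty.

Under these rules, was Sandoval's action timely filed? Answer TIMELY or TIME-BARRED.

The claim accrued on 2010-10-04, when the wrongful act occurred.
Adding the 1 year base period to 2010-10-04 gives a deadline of 2011-10-04, before any tolling.
The period was tolled for 197 days by the emergency suspension of filing deadlines (2011-08-26 to 2012-03-10), pushing the deadline to 2012-04-18.
Nothing else in the chronology tolls or restarts the period.
Sandoval filed on 2012-07-13, after the 2012-04-18 deadline, so the action is time-barred.

TIME-BARRED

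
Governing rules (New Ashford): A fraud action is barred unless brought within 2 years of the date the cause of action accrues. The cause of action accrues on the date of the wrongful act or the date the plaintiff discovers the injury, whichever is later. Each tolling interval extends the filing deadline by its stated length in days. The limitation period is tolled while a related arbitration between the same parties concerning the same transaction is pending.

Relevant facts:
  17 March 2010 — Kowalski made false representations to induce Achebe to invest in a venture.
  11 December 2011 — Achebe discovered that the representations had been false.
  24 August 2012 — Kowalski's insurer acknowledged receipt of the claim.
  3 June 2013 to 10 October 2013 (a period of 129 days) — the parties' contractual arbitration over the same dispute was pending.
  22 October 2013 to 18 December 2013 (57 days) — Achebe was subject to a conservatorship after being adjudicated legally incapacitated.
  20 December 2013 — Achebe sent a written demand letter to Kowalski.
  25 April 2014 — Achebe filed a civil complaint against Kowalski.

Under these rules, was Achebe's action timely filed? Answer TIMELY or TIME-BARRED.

TIME-BARRED

Because discovery on 11 December 2011 post-dates the 17 March 2010 act, accrual under the later-of rule falls on 11 December 2011.
The untolled deadline — 2 years after 11 December 2011 — is 11 December 2013.
The period was tolled for 129 days by the pending related arbitration (3 June 2013 to 10 October 2013), pushing the deadline to 19 April 2014.
The plaintiff's legal incapacity from 22 October 2013 to 18 December 2013 does not toll the period, because no stated rule makes the plaintiff's incapacity a tolling event.
The other events in the timeline have no effect on the limitation period under the stated rules.
Filing on 25 April 2014 missed the 19 April 2014 deadline — the action is time-barred.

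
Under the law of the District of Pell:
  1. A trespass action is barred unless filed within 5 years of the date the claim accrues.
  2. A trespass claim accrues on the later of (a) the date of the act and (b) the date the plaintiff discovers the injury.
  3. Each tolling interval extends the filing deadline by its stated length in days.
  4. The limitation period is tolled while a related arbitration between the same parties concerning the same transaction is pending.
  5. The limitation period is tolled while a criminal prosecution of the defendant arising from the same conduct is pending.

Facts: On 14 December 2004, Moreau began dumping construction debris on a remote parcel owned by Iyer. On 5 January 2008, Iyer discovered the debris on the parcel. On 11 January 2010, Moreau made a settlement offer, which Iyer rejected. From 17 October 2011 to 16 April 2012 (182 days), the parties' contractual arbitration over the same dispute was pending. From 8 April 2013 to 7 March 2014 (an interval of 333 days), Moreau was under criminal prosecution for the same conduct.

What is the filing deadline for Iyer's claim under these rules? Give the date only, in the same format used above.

The claim accrued on 5 January 2008 — the later of the 14 December 2004 act and the 5 January 2008 discovery.
Adding the 5 years base period to 5 January 2008 gives a deadline of 5 January 2013, before any tolling.
Because the pending related arbitration ran from 17 October 2011 to 16 April 2012, the deadline is extended by 182 days to 6 July 2013.
The pending criminal prosecution from 8 April 2013 to 7 March 2014 tolled the period for 333 days, extending the deadline to 4 June 2014.
Nothing else in the chronology tolls or restarts the period.

4 June 2014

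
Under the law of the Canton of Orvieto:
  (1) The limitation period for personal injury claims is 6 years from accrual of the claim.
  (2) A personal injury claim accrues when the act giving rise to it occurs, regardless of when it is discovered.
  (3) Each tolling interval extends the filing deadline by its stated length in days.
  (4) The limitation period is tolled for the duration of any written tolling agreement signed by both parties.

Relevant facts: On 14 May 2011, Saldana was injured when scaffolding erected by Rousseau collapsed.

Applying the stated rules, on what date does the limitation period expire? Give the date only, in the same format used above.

14 May 2017

The limitation period began to run on 14 May 2011.
6 years from 14 May 2011 is 14 May 2017.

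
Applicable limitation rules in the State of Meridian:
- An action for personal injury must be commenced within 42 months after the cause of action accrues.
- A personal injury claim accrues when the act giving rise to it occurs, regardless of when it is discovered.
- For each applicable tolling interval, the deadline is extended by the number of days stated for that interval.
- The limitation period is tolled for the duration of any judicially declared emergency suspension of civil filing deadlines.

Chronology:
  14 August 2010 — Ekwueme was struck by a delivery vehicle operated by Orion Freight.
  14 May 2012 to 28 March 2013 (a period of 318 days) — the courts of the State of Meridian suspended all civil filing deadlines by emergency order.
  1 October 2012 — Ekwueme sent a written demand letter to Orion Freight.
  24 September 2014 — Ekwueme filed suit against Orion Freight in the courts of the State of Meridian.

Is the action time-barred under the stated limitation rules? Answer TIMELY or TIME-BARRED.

The claim accrued on 14 August 2010, when the wrongful act occurred.
42 months from 14 August 2010 is 14 February 2014.
The emergency suspension of filing deadlines from 14 May 2012 to 28 March 2013 tolled the period for 318 days, extending the deadline to 29 December 2014.
Nothing else in the chronology tolls or restarts the period.
Filing on 24 September 2014 beat the 29 December 2014 deadline — the action is timely.

TIMELY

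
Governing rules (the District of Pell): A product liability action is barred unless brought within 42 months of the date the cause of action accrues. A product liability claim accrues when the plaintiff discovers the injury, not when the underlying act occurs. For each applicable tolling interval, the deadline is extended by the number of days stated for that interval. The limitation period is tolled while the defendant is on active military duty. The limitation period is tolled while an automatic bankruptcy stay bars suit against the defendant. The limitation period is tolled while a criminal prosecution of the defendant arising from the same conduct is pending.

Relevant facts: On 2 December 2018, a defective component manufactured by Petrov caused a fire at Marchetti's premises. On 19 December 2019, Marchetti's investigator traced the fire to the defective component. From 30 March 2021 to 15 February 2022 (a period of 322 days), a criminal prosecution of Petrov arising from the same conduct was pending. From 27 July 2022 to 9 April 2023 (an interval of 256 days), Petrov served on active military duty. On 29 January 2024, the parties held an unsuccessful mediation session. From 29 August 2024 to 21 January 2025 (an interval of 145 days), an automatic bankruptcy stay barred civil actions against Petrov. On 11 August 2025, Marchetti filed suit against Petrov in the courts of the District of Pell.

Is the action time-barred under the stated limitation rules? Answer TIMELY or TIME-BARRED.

The claim did not accrue until Marchetti discovered the injury on 19 December 2019; the 2 December 2018 act date does not start the clock under the stated rule.
The untolled deadline — 42 months after 19 December 2019 — is 19 June 2023.
Because the pending criminal prosecution ran from 30 March 2021 to 15 February 2022, the deadline is extended by 322 days to 6 May 2024.
The period was tolled for 256 days by the defendant's active military service (27 July 2022 to 9 April 2023), pushing the deadline to 17 January 2025.
The period was tolled for 145 days by the automatic bankruptcy stay (29 August 2024 to 21 January 2025), pushing the deadline to 11 June 2025.
None of the other events listed affects the running of the period under the stated rules.
Filing on 11 August 2025 missed the 11 June 2025 deadline — the action is time-barred.

TIME-BARRED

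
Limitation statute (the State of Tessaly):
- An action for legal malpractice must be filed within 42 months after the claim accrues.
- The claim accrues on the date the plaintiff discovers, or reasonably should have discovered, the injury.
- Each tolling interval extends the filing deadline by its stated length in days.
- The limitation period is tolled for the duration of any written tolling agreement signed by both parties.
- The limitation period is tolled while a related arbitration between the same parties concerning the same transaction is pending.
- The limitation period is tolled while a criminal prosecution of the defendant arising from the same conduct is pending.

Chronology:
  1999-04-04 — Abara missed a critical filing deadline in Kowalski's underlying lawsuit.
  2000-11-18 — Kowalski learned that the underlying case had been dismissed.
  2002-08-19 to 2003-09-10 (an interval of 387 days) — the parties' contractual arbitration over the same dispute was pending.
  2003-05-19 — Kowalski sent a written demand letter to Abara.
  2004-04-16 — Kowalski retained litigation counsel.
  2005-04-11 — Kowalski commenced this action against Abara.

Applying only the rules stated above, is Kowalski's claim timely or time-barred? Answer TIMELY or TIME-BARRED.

TIMELY

Accrual is tied to discovery, so the period began on 2000-11-18 rather than on 1999-04-04 when the act occurred.
Adding the 42 months base period to 2000-11-18 gives a deadline of 2004-05-18, before any tolling.
The period was tolled for 387 days by the pending related arbitration (2002-08-19 to 2003-09-10), pushing the deadline to 2005-06-09.
Nothing else in the chronology tolls or restarts the period.
The 2005-04-11 filing precedes the 2005-06-09 deadline; the claim is timely.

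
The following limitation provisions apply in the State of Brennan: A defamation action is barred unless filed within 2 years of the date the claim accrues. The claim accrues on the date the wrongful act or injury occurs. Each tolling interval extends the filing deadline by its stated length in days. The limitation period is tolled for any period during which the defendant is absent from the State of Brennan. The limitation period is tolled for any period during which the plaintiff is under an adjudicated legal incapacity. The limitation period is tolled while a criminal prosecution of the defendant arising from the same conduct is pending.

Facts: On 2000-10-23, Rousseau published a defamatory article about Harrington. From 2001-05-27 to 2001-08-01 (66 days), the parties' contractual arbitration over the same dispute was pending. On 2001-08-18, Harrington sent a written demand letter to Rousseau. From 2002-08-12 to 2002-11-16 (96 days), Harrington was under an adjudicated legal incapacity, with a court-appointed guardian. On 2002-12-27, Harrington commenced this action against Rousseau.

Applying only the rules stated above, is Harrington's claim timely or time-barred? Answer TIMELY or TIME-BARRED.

TIMELY

The claim accrued on 2000-10-23, when the wrongful act occurred.
The untolled deadline — 2 years after 2000-10-23 — is 2002-10-23.
The plaintiff's legal incapacity from 2002-08-12 to 2002-11-16 tolled the period for 96 days, extending the deadline to 2003-01-27.
Although a pending arbitration ran from 2001-05-27 to 2001-08-01, the stated rules do not make that a tolling event, so it is disregarded.
Nothing else in the chronology tolls or restarts the period.
The 2002-12-27 filing precedes the 2003-01-27 deadline; the claim is timely.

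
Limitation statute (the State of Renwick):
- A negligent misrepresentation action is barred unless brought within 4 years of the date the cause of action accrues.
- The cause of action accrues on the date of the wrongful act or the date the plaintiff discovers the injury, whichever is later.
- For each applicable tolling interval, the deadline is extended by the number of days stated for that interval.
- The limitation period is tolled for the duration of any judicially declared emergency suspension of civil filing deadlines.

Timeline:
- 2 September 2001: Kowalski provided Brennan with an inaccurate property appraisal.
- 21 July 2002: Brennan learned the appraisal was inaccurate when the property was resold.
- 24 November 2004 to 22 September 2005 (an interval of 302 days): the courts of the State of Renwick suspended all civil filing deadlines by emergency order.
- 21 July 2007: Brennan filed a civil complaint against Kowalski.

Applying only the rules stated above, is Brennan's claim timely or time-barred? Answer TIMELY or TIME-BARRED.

The claim accrued on 21 July 2002 — the later of the 2 September 2001 act and the 21 July 2002 discovery.
Adding the 4 years base period to 21 July 2002 gives a deadline of 21 July 2006, before any tolling.
Because the emergency suspension of filing deadlines ran from 24 November 2004 to 22 September 2005, the deadline is extended by 302 days to 19 May 2007.
Brennan filed on 21 July 2007, after the 19 May 2007 deadline, so the action is time-barred.

TIME-BARRED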